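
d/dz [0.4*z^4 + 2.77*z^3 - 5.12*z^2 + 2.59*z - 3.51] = 1.6*z^3 + 8.31*z^2 - 10.24*z + 2.59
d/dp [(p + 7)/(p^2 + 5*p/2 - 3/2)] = 2*(2*p^2 + 5*p - (p + 7)*(4*p + 5) - 3)/(2*p^2 + 5*p - 3)^2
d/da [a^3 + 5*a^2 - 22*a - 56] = 3*a^2 + 10*a - 22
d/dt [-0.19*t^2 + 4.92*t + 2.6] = 4.92 - 0.38*t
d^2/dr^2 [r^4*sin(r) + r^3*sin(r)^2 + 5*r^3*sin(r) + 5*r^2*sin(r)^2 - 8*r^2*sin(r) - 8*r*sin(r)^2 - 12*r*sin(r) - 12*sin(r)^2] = -r^4*sin(r) - 5*r^3*sin(r) + 8*r^3*cos(r) + 2*r^3*cos(2*r) + 20*r^2*sin(r) + 6*r^2*sin(2*r) + 30*r^2*cos(r) + 10*r^2*cos(2*r) + 42*r*sin(r) + 20*r*sin(2*r) - 32*r*cos(r) - 19*r*cos(2*r) + 3*r - 16*sin(r) - 16*sin(2*r) - 24*cos(r) - 29*cos(2*r) + 5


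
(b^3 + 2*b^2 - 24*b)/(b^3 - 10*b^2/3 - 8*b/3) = 3*(b + 6)/(3*b + 2)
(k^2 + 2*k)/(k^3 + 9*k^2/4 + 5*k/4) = 4*(k + 2)/(4*k^2 + 9*k + 5)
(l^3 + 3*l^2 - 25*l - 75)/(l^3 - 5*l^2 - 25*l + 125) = (l + 3)/(l - 5)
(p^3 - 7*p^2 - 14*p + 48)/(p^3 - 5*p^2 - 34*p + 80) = (p + 3)/(p + 5)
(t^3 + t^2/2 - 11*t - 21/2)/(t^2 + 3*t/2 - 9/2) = (2*t^2 - 5*t - 7)/(2*t - 3)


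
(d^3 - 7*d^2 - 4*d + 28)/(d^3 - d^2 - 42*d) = (d^2 - 4)/(d*(d + 6))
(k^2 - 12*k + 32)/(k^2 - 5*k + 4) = (k - 8)/(k - 1)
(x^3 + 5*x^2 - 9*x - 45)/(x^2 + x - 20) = (x^2 - 9)/(x - 4)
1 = 1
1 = 1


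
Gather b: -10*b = -10*b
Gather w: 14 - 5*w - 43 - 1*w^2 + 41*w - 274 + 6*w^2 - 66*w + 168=5*w^2 - 30*w - 135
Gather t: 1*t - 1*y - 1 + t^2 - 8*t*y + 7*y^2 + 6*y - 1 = t^2 + t*(1 - 8*y) + 7*y^2 + 5*y - 2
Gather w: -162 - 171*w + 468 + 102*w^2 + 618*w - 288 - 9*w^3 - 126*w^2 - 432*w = -9*w^3 - 24*w^2 + 15*w + 18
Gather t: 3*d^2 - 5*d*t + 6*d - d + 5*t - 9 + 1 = 3*d^2 + 5*d + t*(5 - 5*d) - 8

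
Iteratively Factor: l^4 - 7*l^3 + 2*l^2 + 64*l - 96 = (l + 3)*(l^3 - 10*l^2 + 32*l - 32) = (l - 2)*(l + 3)*(l^2 - 8*l + 16) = (l - 4)*(l - 2)*(l + 3)*(l - 4)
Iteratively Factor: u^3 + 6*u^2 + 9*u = (u)*(u^2 + 6*u + 9) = u*(u + 3)*(u + 3)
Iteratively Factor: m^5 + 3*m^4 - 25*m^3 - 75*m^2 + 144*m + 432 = (m - 3)*(m^4 + 6*m^3 - 7*m^2 - 96*m - 144) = (m - 3)*(m + 3)*(m^3 + 3*m^2 - 16*m - 48) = (m - 4)*(m - 3)*(m + 3)*(m^2 + 7*m + 12) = (m - 4)*(m - 3)*(m + 3)^2*(m + 4)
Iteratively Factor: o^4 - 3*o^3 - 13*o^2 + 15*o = (o - 1)*(o^3 - 2*o^2 - 15*o) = (o - 5)*(o - 1)*(o^2 + 3*o) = o*(o - 5)*(o - 1)*(o + 3)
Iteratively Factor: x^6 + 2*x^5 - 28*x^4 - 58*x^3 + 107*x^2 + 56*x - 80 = (x - 1)*(x^5 + 3*x^4 - 25*x^3 - 83*x^2 + 24*x + 80) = (x - 5)*(x - 1)*(x^4 + 8*x^3 + 15*x^2 - 8*x - 16) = (x - 5)*(x - 1)*(x + 4)*(x^3 + 4*x^2 - x - 4) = (x - 5)*(x - 1)^2*(x + 4)*(x^2 + 5*x + 4) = (x - 5)*(x - 1)^2*(x + 1)*(x + 4)*(x + 4)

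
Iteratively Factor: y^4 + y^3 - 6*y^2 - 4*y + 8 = (y + 2)*(y^3 - y^2 - 4*y + 4) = (y - 2)*(y + 2)*(y^2 + y - 2) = (y - 2)*(y + 2)^2*(y - 1)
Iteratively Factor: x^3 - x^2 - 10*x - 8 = (x + 2)*(x^2 - 3*x - 4) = (x - 4)*(x + 2)*(x + 1)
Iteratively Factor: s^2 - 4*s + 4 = (s - 2)*(s - 2)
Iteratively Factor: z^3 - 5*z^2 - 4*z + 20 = (z - 5)*(z^2 - 4) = (z - 5)*(z + 2)*(z - 2)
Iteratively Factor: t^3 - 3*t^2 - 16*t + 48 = (t + 4)*(t^2 - 7*t + 12) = (t - 4)*(t + 4)*(t - 3)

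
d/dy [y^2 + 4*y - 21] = 2*y + 4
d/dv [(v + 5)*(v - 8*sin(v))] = v - (v + 5)*(8*cos(v) - 1) - 8*sin(v)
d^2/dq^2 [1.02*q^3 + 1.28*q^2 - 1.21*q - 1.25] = 6.12*q + 2.56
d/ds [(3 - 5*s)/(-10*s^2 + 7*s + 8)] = (-50*s^2 + 60*s - 61)/(100*s^4 - 140*s^3 - 111*s^2 + 112*s + 64)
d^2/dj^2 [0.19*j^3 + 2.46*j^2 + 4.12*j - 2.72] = 1.14*j + 4.92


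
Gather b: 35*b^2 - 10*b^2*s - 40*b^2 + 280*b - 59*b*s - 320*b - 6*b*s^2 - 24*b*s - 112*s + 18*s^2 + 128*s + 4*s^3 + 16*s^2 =b^2*(-10*s - 5) + b*(-6*s^2 - 83*s - 40) + 4*s^3 + 34*s^2 + 16*s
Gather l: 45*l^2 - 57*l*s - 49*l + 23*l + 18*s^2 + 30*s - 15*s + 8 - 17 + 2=45*l^2 + l*(-57*s - 26) + 18*s^2 + 15*s - 7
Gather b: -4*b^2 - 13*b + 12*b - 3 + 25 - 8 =-4*b^2 - b + 14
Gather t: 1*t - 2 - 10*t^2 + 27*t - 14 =-10*t^2 + 28*t - 16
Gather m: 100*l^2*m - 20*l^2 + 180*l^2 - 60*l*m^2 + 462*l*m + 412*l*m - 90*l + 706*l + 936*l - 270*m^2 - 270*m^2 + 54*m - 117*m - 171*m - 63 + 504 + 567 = 160*l^2 + 1552*l + m^2*(-60*l - 540) + m*(100*l^2 + 874*l - 234) + 1008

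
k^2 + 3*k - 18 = (k - 3)*(k + 6)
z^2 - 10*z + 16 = (z - 8)*(z - 2)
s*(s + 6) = s^2 + 6*s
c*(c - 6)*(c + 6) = c^3 - 36*c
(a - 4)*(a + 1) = a^2 - 3*a - 4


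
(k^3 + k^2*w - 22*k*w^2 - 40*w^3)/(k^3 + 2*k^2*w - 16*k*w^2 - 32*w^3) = (-k + 5*w)/(-k + 4*w)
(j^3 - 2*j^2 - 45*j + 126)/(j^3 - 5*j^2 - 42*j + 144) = (j^2 + j - 42)/(j^2 - 2*j - 48)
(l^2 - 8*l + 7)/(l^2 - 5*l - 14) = (l - 1)/(l + 2)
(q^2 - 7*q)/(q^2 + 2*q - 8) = q*(q - 7)/(q^2 + 2*q - 8)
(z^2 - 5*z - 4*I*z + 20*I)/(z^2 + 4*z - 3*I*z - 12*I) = (z^2 - z*(5 + 4*I) + 20*I)/(z^2 + z*(4 - 3*I) - 12*I)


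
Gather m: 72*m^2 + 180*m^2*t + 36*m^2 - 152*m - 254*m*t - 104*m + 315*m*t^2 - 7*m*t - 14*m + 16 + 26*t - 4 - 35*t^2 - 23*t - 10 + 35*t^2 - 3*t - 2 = m^2*(180*t + 108) + m*(315*t^2 - 261*t - 270)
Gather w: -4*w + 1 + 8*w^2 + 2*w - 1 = 8*w^2 - 2*w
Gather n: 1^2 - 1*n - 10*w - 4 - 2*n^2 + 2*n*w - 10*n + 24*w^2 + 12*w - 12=-2*n^2 + n*(2*w - 11) + 24*w^2 + 2*w - 15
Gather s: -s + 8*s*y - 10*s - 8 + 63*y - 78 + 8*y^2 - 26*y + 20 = s*(8*y - 11) + 8*y^2 + 37*y - 66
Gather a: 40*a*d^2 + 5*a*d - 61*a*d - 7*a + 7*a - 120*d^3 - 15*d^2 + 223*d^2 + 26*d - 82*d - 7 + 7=a*(40*d^2 - 56*d) - 120*d^3 + 208*d^2 - 56*d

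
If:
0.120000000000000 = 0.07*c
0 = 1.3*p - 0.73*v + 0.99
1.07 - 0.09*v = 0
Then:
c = 1.71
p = 5.91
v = 11.89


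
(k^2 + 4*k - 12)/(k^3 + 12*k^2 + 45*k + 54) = (k - 2)/(k^2 + 6*k + 9)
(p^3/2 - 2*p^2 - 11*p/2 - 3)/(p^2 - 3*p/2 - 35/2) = (-p^3 + 4*p^2 + 11*p + 6)/(-2*p^2 + 3*p + 35)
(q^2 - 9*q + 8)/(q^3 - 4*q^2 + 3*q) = (q - 8)/(q*(q - 3))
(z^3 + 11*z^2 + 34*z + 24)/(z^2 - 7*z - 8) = (z^2 + 10*z + 24)/(z - 8)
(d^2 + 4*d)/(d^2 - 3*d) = (d + 4)/(d - 3)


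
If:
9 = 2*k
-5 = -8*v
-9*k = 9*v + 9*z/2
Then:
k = 9/2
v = 5/8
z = -41/4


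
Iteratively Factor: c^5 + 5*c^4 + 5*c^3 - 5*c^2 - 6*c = (c + 2)*(c^4 + 3*c^3 - c^2 - 3*c) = (c + 1)*(c + 2)*(c^3 + 2*c^2 - 3*c) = (c + 1)*(c + 2)*(c + 3)*(c^2 - c) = c*(c + 1)*(c + 2)*(c + 3)*(c - 1)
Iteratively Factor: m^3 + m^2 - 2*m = (m)*(m^2 + m - 2) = m*(m + 2)*(m - 1)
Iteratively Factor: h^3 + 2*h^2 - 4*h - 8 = (h + 2)*(h^2 - 4) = (h - 2)*(h + 2)*(h + 2)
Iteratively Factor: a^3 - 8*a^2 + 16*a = (a - 4)*(a^2 - 4*a) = (a - 4)^2*(a)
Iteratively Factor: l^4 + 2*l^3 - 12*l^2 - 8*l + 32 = (l + 4)*(l^3 - 2*l^2 - 4*l + 8) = (l - 2)*(l + 4)*(l^2 - 4) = (l - 2)^2*(l + 4)*(l + 2)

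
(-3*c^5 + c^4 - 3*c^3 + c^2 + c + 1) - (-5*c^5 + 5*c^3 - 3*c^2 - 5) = 2*c^5 + c^4 - 8*c^3 + 4*c^2 + c + 6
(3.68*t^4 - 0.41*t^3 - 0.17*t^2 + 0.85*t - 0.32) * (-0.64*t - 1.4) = -2.3552*t^5 - 4.8896*t^4 + 0.6828*t^3 - 0.306*t^2 - 0.9852*t + 0.448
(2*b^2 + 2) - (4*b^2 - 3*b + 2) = -2*b^2 + 3*b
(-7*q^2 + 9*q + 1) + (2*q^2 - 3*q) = -5*q^2 + 6*q + 1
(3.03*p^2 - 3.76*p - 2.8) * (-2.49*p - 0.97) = -7.5447*p^3 + 6.4233*p^2 + 10.6192*p + 2.716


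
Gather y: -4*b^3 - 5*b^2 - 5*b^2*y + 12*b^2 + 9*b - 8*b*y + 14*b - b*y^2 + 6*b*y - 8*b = -4*b^3 + 7*b^2 - b*y^2 + 15*b + y*(-5*b^2 - 2*b)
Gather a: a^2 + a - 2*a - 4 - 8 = a^2 - a - 12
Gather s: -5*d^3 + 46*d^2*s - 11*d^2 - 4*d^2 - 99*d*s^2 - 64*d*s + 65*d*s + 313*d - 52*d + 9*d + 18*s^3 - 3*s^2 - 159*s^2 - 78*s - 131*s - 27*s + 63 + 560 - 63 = -5*d^3 - 15*d^2 + 270*d + 18*s^3 + s^2*(-99*d - 162) + s*(46*d^2 + d - 236) + 560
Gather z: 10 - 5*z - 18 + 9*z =4*z - 8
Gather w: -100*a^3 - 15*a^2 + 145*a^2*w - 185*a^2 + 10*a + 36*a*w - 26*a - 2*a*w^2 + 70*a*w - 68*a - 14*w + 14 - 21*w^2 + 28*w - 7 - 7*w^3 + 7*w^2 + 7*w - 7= -100*a^3 - 200*a^2 - 84*a - 7*w^3 + w^2*(-2*a - 14) + w*(145*a^2 + 106*a + 21)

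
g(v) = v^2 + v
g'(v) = 2*v + 1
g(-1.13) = 0.15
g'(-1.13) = -1.26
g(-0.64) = -0.23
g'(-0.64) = -0.28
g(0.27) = 0.34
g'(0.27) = 1.54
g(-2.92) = 5.61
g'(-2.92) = -4.84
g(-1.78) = 1.39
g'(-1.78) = -2.56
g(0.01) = 0.01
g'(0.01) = 1.02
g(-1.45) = 0.65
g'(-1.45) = -1.90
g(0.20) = 0.24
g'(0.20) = 1.40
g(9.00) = 90.00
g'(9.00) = 19.00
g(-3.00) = 6.00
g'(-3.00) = -5.00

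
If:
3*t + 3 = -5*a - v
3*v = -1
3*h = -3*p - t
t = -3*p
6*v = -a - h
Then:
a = 2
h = 0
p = 38/27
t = -38/9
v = -1/3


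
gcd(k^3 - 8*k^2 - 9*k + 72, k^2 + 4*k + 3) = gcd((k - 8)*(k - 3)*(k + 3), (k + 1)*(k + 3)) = k + 3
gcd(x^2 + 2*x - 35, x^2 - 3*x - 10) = x - 5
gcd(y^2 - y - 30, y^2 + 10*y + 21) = 1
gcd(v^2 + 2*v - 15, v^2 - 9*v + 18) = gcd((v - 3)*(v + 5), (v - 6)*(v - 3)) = v - 3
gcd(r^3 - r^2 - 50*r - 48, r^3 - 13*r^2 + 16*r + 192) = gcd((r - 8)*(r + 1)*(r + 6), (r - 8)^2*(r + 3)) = r - 8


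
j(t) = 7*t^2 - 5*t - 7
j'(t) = 14*t - 5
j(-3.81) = 113.66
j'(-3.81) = -58.34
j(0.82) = -6.39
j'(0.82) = 6.48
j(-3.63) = 103.39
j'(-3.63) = -55.82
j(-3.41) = 91.45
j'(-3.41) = -52.74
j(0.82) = -6.39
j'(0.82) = 6.48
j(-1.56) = 17.84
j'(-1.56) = -26.84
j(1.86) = 7.92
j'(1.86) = 21.04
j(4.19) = 94.94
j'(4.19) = 53.66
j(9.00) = 515.00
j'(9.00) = 121.00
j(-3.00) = 71.00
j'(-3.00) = -47.00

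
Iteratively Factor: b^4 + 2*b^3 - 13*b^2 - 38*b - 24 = (b - 4)*(b^3 + 6*b^2 + 11*b + 6) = (b - 4)*(b + 1)*(b^2 + 5*b + 6) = (b - 4)*(b + 1)*(b + 3)*(b + 2)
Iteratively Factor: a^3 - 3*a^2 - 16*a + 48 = (a - 4)*(a^2 + a - 12) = (a - 4)*(a - 3)*(a + 4)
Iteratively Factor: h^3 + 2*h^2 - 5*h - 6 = (h + 1)*(h^2 + h - 6) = (h + 1)*(h + 3)*(h - 2)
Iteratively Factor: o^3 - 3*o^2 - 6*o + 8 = (o - 4)*(o^2 + o - 2) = (o - 4)*(o - 1)*(o + 2)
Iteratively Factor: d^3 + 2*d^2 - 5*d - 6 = (d + 1)*(d^2 + d - 6) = (d - 2)*(d + 1)*(d + 3)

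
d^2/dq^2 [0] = 0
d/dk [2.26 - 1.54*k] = -1.54000000000000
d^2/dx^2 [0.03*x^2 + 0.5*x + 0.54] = 0.0600000000000000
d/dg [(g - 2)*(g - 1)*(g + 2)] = 3*g^2 - 2*g - 4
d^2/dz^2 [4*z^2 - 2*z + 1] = 8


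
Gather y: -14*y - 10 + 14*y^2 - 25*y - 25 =14*y^2 - 39*y - 35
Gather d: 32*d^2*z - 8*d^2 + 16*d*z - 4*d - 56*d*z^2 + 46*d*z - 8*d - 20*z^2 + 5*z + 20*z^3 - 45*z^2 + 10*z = d^2*(32*z - 8) + d*(-56*z^2 + 62*z - 12) + 20*z^3 - 65*z^2 + 15*z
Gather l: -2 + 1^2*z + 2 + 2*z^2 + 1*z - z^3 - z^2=-z^3 + z^2 + 2*z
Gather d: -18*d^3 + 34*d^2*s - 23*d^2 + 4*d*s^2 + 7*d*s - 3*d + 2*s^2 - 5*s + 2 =-18*d^3 + d^2*(34*s - 23) + d*(4*s^2 + 7*s - 3) + 2*s^2 - 5*s + 2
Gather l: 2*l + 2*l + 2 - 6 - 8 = 4*l - 12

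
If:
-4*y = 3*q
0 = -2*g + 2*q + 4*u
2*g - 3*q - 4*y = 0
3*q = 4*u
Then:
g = 0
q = 0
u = 0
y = 0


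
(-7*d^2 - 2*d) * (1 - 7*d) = 49*d^3 + 7*d^2 - 2*d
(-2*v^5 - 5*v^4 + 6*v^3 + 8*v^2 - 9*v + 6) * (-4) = 8*v^5 + 20*v^4 - 24*v^3 - 32*v^2 + 36*v - 24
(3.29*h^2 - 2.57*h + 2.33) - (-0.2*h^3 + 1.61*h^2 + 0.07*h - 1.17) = 0.2*h^3 + 1.68*h^2 - 2.64*h + 3.5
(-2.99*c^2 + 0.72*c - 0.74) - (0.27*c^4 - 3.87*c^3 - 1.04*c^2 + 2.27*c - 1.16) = -0.27*c^4 + 3.87*c^3 - 1.95*c^2 - 1.55*c + 0.42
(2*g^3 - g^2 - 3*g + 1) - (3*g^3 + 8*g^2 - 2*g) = -g^3 - 9*g^2 - g + 1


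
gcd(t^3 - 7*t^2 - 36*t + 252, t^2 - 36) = t^2 - 36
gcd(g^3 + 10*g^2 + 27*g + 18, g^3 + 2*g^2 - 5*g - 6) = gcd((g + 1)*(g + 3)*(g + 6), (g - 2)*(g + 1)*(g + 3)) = g^2 + 4*g + 3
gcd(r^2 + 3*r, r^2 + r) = r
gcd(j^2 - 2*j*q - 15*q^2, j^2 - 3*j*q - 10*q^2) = -j + 5*q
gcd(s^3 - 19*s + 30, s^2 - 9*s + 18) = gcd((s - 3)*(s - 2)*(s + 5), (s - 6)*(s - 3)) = s - 3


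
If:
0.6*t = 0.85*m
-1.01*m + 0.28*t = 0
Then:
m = 0.00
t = 0.00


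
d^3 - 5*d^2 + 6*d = d*(d - 3)*(d - 2)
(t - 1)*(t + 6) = t^2 + 5*t - 6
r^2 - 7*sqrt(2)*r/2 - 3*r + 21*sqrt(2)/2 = (r - 3)*(r - 7*sqrt(2)/2)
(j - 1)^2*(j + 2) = j^3 - 3*j + 2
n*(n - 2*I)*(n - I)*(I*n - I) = I*n^4 + 3*n^3 - I*n^3 - 3*n^2 - 2*I*n^2 + 2*I*n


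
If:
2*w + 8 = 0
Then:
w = -4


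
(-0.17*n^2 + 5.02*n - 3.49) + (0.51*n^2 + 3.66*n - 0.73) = 0.34*n^2 + 8.68*n - 4.22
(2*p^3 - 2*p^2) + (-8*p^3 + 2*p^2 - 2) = -6*p^3 - 2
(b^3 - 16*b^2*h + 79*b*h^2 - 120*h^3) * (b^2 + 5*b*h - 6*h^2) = b^5 - 11*b^4*h - 7*b^3*h^2 + 371*b^2*h^3 - 1074*b*h^4 + 720*h^5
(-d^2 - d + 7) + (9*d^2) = 8*d^2 - d + 7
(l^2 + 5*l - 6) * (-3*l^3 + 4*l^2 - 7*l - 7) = -3*l^5 - 11*l^4 + 31*l^3 - 66*l^2 + 7*l + 42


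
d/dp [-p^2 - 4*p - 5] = -2*p - 4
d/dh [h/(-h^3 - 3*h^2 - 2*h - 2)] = (-h^3 - 3*h^2 + h*(3*h^2 + 6*h + 2) - 2*h - 2)/(h^3 + 3*h^2 + 2*h + 2)^2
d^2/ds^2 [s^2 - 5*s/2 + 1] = 2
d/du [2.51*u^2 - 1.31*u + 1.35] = 5.02*u - 1.31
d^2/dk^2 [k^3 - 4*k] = 6*k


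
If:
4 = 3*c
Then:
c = 4/3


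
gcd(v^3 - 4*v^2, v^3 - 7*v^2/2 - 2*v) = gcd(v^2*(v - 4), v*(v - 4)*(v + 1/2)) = v^2 - 4*v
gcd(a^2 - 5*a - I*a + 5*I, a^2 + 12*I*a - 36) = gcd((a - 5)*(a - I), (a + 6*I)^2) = 1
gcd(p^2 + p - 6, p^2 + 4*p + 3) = p + 3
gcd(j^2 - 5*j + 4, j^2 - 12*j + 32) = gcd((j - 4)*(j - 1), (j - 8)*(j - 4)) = j - 4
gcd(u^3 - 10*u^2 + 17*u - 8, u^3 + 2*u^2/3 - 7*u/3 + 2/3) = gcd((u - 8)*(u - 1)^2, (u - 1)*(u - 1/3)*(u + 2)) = u - 1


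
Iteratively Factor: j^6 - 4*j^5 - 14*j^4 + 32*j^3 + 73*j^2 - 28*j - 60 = (j - 5)*(j^5 + j^4 - 9*j^3 - 13*j^2 + 8*j + 12) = (j - 5)*(j - 3)*(j^4 + 4*j^3 + 3*j^2 - 4*j - 4) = (j - 5)*(j - 3)*(j + 2)*(j^3 + 2*j^2 - j - 2) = (j - 5)*(j - 3)*(j + 1)*(j + 2)*(j^2 + j - 2) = (j - 5)*(j - 3)*(j + 1)*(j + 2)^2*(j - 1)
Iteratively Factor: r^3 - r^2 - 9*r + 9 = (r - 1)*(r^2 - 9) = (r - 1)*(r + 3)*(r - 3)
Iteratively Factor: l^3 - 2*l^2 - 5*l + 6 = (l - 1)*(l^2 - l - 6) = (l - 3)*(l - 1)*(l + 2)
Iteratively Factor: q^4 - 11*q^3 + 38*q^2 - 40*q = (q - 4)*(q^3 - 7*q^2 + 10*q) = q*(q - 4)*(q^2 - 7*q + 10) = q*(q - 5)*(q - 4)*(q - 2)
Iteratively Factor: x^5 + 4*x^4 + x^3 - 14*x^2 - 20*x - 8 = (x + 2)*(x^4 + 2*x^3 - 3*x^2 - 8*x - 4) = (x - 2)*(x + 2)*(x^3 + 4*x^2 + 5*x + 2) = (x - 2)*(x + 2)^2*(x^2 + 2*x + 1) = (x - 2)*(x + 1)*(x + 2)^2*(x + 1)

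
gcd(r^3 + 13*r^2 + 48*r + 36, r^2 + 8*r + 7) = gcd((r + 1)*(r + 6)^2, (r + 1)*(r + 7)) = r + 1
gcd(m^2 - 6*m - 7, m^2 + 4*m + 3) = m + 1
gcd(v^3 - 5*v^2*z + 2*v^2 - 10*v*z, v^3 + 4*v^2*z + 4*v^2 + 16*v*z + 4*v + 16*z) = v + 2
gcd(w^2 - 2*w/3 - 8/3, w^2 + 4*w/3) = w + 4/3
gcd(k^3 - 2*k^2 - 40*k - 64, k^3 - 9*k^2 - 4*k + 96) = k - 8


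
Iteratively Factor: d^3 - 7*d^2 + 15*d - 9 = (d - 1)*(d^2 - 6*d + 9) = (d - 3)*(d - 1)*(d - 3)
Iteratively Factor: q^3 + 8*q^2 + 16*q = (q + 4)*(q^2 + 4*q) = q*(q + 4)*(q + 4)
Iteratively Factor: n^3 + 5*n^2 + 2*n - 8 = (n + 4)*(n^2 + n - 2) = (n - 1)*(n + 4)*(n + 2)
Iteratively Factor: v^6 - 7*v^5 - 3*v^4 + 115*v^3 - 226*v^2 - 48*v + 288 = (v + 1)*(v^5 - 8*v^4 + 5*v^3 + 110*v^2 - 336*v + 288) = (v + 1)*(v + 4)*(v^4 - 12*v^3 + 53*v^2 - 102*v + 72) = (v - 2)*(v + 1)*(v + 4)*(v^3 - 10*v^2 + 33*v - 36) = (v - 3)*(v - 2)*(v + 1)*(v + 4)*(v^2 - 7*v + 12) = (v - 4)*(v - 3)*(v - 2)*(v + 1)*(v + 4)*(v - 3)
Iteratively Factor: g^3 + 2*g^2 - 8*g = (g)*(g^2 + 2*g - 8) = g*(g - 2)*(g + 4)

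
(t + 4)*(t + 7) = t^2 + 11*t + 28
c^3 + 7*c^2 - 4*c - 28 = (c - 2)*(c + 2)*(c + 7)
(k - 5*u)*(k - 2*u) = k^2 - 7*k*u + 10*u^2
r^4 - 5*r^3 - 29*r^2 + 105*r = r*(r - 7)*(r - 3)*(r + 5)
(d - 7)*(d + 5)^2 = d^3 + 3*d^2 - 45*d - 175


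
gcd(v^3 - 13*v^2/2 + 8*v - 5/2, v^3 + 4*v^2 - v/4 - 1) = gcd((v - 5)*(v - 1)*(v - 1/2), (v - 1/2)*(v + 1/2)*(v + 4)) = v - 1/2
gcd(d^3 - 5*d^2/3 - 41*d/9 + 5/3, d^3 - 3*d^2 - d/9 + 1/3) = d^2 - 10*d/3 + 1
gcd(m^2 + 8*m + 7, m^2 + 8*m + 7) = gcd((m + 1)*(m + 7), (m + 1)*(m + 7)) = m^2 + 8*m + 7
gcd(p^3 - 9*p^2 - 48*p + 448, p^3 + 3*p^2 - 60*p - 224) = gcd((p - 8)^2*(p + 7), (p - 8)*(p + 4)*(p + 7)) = p^2 - p - 56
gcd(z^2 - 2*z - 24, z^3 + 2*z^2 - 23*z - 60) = z + 4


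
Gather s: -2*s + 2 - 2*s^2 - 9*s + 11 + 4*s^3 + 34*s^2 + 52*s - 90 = 4*s^3 + 32*s^2 + 41*s - 77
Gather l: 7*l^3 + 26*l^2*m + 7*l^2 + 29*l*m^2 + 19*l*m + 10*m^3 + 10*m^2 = 7*l^3 + l^2*(26*m + 7) + l*(29*m^2 + 19*m) + 10*m^3 + 10*m^2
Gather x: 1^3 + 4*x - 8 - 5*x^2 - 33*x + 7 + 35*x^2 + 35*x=30*x^2 + 6*x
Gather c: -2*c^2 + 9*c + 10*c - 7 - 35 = -2*c^2 + 19*c - 42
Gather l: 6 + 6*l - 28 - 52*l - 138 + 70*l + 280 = 24*l + 120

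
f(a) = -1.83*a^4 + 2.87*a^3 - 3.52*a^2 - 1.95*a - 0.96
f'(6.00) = -1315.35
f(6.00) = -1891.14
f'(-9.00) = 6095.10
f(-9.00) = -14367.39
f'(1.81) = -29.89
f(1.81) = -18.64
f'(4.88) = -681.95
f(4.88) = -798.61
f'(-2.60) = 203.21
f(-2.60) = -153.75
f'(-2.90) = 269.40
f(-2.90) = -224.34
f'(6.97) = -2111.35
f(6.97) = -3532.74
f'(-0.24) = 0.34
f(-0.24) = -0.74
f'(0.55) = -4.44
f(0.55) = -2.79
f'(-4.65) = 952.94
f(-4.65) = -1212.15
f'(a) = -7.32*a^3 + 8.61*a^2 - 7.04*a - 1.95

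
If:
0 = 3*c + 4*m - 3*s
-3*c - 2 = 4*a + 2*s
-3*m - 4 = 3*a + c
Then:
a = -37*s/56 - 29/28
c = 3*s/14 + 5/7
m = 33*s/56 - 15/28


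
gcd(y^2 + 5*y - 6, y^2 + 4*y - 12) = y + 6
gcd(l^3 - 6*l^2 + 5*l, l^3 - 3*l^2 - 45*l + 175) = l - 5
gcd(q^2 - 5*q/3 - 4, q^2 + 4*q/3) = q + 4/3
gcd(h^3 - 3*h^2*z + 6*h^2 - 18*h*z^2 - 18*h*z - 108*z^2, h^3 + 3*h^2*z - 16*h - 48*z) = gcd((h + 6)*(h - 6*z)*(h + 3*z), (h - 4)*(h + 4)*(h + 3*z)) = h + 3*z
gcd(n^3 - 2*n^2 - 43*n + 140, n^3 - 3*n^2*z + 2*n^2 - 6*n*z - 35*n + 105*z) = n^2 + 2*n - 35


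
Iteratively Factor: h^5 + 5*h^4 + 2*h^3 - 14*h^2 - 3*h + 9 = (h + 1)*(h^4 + 4*h^3 - 2*h^2 - 12*h + 9) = (h + 1)*(h + 3)*(h^3 + h^2 - 5*h + 3) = (h - 1)*(h + 1)*(h + 3)*(h^2 + 2*h - 3) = (h - 1)^2*(h + 1)*(h + 3)*(h + 3)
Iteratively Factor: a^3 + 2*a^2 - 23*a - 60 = (a + 4)*(a^2 - 2*a - 15) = (a + 3)*(a + 4)*(a - 5)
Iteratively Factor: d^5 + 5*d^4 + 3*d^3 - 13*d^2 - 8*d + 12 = (d - 1)*(d^4 + 6*d^3 + 9*d^2 - 4*d - 12) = (d - 1)*(d + 2)*(d^3 + 4*d^2 + d - 6) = (d - 1)*(d + 2)*(d + 3)*(d^2 + d - 2) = (d - 1)*(d + 2)^2*(d + 3)*(d - 1)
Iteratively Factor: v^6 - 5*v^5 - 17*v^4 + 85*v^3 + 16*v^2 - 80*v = (v + 1)*(v^5 - 6*v^4 - 11*v^3 + 96*v^2 - 80*v) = (v - 4)*(v + 1)*(v^4 - 2*v^3 - 19*v^2 + 20*v) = (v - 5)*(v - 4)*(v + 1)*(v^3 + 3*v^2 - 4*v) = (v - 5)*(v - 4)*(v + 1)*(v + 4)*(v^2 - v) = v*(v - 5)*(v - 4)*(v + 1)*(v + 4)*(v - 1)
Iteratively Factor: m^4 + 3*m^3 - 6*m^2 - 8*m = (m + 1)*(m^3 + 2*m^2 - 8*m) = (m - 2)*(m + 1)*(m^2 + 4*m) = (m - 2)*(m + 1)*(m + 4)*(m)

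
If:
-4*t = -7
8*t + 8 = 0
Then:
No Solution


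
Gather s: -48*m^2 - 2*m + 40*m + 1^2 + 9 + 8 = -48*m^2 + 38*m + 18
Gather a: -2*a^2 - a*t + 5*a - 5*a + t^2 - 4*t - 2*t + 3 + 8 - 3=-2*a^2 - a*t + t^2 - 6*t + 8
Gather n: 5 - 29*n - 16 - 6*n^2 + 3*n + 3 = -6*n^2 - 26*n - 8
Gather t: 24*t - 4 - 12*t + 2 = 12*t - 2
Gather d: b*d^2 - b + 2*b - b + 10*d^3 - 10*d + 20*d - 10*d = b*d^2 + 10*d^3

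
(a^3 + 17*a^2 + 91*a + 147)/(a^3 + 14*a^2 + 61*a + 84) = (a + 7)/(a + 4)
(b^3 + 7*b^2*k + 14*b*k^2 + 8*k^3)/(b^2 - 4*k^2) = (b^2 + 5*b*k + 4*k^2)/(b - 2*k)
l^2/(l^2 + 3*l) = l/(l + 3)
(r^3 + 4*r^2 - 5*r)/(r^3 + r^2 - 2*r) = (r + 5)/(r + 2)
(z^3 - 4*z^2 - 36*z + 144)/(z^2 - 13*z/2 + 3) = 2*(z^2 + 2*z - 24)/(2*z - 1)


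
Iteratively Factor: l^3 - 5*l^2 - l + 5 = (l - 5)*(l^2 - 1) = (l - 5)*(l + 1)*(l - 1)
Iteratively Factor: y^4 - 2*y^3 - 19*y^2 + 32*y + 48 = (y - 4)*(y^3 + 2*y^2 - 11*y - 12) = (y - 4)*(y + 4)*(y^2 - 2*y - 3) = (y - 4)*(y - 3)*(y + 4)*(y + 1)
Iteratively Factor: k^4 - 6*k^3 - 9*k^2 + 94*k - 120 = (k + 4)*(k^3 - 10*k^2 + 31*k - 30) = (k - 2)*(k + 4)*(k^2 - 8*k + 15) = (k - 3)*(k - 2)*(k + 4)*(k - 5)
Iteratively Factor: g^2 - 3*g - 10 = (g + 2)*(g - 5)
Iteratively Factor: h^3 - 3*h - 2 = (h + 1)*(h^2 - h - 2) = (h - 2)*(h + 1)*(h + 1)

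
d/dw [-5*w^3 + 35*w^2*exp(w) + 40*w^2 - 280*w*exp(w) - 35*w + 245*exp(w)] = 35*w^2*exp(w) - 15*w^2 - 210*w*exp(w) + 80*w - 35*exp(w) - 35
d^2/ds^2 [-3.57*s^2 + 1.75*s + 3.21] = -7.14000000000000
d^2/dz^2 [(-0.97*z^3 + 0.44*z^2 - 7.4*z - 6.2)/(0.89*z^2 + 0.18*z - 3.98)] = (-8.88178419700125e-16*z^5 + 2.22044604925031e-16*z^4 - 18.79878*z^3 - 15.945264*z^2 - 255.424248*z - 40.988208)/(0.704969*z^6 + 0.427734*z^5 - 9.371166*z^4 - 3.819744*z^3 + 41.907012*z^2 + 8.553816*z - 63.044792)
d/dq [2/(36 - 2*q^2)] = 2*q/(q^2 - 18)^2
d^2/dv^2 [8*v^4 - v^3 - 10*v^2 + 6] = 96*v^2 - 6*v - 20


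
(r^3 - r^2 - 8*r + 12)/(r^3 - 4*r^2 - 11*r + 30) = (r - 2)/(r - 5)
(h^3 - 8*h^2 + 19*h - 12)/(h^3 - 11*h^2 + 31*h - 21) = (h - 4)/(h - 7)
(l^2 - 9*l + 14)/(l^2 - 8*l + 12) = (l - 7)/(l - 6)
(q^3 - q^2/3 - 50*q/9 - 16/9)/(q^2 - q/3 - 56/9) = (3*q^2 + 7*q + 2)/(3*q + 7)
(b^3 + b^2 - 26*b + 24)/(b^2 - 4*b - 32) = (-b^3 - b^2 + 26*b - 24)/(-b^2 + 4*b + 32)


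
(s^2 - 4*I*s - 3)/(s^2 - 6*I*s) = (s^2 - 4*I*s - 3)/(s*(s - 6*I))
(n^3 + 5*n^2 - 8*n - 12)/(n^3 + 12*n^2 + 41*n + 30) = (n - 2)/(n + 5)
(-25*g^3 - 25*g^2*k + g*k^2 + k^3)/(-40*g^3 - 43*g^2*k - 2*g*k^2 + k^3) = (5*g - k)/(8*g - k)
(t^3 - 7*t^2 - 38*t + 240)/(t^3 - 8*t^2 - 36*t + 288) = (t - 5)/(t - 6)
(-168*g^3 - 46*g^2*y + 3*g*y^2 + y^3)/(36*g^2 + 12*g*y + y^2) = (-28*g^2 - 3*g*y + y^2)/(6*g + y)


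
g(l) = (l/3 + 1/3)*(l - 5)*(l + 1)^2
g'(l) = (l/3 + 1/3)*(l - 5)*(2*l + 2) + (l/3 + 1/3)*(l + 1)^2 + (l - 5)*(l + 1)^2/3 = 2*(l + 1)^2*(2*l - 7)/3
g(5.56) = 52.70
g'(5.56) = 118.20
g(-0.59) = -0.13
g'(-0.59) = -0.92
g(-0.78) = -0.02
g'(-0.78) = -0.28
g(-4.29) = 110.28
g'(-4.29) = -112.43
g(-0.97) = -0.00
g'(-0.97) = -0.01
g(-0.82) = -0.01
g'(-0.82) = -0.19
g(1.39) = -16.43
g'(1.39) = -16.07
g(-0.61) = -0.11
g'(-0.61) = -0.83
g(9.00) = 1333.33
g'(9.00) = 733.33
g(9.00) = 1333.33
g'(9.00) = 733.33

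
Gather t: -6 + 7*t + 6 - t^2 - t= -t^2 + 6*t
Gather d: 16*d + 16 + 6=16*d + 22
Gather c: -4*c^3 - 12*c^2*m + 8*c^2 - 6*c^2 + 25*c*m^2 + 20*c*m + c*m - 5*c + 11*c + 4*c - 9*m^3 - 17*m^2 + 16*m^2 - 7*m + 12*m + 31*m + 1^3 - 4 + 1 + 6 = -4*c^3 + c^2*(2 - 12*m) + c*(25*m^2 + 21*m + 10) - 9*m^3 - m^2 + 36*m + 4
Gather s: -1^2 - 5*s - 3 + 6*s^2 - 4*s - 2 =6*s^2 - 9*s - 6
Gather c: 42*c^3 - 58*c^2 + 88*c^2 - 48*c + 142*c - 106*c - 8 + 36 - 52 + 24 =42*c^3 + 30*c^2 - 12*c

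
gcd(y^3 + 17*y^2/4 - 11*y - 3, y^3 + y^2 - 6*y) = y - 2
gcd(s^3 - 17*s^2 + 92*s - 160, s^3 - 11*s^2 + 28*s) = s - 4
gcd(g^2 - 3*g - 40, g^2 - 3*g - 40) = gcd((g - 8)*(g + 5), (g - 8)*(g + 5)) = g^2 - 3*g - 40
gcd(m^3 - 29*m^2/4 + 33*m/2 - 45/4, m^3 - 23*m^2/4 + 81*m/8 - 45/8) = m^2 - 17*m/4 + 15/4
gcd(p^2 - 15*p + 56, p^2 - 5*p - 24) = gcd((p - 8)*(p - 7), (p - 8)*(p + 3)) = p - 8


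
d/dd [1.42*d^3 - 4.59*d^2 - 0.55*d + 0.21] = 4.26*d^2 - 9.18*d - 0.55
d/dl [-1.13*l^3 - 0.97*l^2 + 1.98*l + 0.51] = -3.39*l^2 - 1.94*l + 1.98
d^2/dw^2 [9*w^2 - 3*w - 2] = 18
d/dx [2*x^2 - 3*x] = 4*x - 3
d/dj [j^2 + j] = 2*j + 1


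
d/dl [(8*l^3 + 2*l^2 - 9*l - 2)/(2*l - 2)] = (16*l^3 - 22*l^2 - 4*l + 11)/(2*(l^2 - 2*l + 1))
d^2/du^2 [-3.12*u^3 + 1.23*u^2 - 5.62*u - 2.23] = 2.46 - 18.72*u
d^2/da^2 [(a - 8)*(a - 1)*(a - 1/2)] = 6*a - 19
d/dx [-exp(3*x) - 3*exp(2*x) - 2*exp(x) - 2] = (-3*exp(2*x) - 6*exp(x) - 2)*exp(x)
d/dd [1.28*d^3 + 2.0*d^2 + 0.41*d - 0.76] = 3.84*d^2 + 4.0*d + 0.41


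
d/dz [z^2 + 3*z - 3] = 2*z + 3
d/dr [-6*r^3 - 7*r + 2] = -18*r^2 - 7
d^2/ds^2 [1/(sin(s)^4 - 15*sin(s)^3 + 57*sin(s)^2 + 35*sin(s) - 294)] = (-16*sin(s)^6 + 121*sin(s)^5 - 211*sin(s)^4 + 107*sin(s)^3 - 1087*sin(s)^2 - 296*sin(s) + 734)/((sin(s) - 7)^4*(sin(s)^2 - sin(s) - 6)^3)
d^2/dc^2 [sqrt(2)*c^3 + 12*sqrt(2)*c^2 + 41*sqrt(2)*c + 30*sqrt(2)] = 6*sqrt(2)*(c + 4)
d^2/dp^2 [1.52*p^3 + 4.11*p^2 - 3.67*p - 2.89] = 9.12*p + 8.22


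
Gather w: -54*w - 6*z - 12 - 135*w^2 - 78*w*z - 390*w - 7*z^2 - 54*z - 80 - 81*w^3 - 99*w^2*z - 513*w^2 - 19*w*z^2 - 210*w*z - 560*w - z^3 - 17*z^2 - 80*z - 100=-81*w^3 + w^2*(-99*z - 648) + w*(-19*z^2 - 288*z - 1004) - z^3 - 24*z^2 - 140*z - 192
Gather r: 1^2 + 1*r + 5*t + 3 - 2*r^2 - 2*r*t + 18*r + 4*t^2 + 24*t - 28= -2*r^2 + r*(19 - 2*t) + 4*t^2 + 29*t - 24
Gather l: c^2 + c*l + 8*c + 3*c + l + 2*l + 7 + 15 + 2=c^2 + 11*c + l*(c + 3) + 24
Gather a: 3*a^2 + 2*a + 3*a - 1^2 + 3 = 3*a^2 + 5*a + 2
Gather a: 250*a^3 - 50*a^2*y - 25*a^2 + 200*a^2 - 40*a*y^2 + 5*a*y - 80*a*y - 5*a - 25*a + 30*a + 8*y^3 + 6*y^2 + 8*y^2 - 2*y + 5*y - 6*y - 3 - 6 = 250*a^3 + a^2*(175 - 50*y) + a*(-40*y^2 - 75*y) + 8*y^3 + 14*y^2 - 3*y - 9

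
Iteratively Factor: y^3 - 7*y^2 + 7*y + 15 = (y - 3)*(y^2 - 4*y - 5) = (y - 3)*(y + 1)*(y - 5)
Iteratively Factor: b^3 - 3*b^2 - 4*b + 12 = (b - 3)*(b^2 - 4) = (b - 3)*(b + 2)*(b - 2)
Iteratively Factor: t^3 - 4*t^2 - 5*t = (t - 5)*(t^2 + t) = t*(t - 5)*(t + 1)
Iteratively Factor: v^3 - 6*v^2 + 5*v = (v)*(v^2 - 6*v + 5) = v*(v - 1)*(v - 5)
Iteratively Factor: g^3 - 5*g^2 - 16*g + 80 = (g - 5)*(g^2 - 16) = (g - 5)*(g + 4)*(g - 4)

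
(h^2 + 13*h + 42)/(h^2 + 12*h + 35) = (h + 6)/(h + 5)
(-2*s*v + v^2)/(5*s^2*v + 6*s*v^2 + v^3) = (-2*s + v)/(5*s^2 + 6*s*v + v^2)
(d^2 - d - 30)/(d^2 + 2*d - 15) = (d - 6)/(d - 3)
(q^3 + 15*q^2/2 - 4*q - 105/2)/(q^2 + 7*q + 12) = (2*q^2 + 9*q - 35)/(2*(q + 4))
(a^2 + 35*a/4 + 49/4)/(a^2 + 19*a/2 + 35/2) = (4*a + 7)/(2*(2*a + 5))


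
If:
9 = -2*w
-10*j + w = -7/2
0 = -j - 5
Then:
No Solution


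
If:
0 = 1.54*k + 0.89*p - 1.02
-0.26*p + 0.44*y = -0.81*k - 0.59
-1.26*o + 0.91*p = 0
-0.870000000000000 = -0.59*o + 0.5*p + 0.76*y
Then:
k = 0.20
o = 0.58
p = 0.81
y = -1.22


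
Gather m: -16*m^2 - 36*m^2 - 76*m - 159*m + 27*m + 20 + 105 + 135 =-52*m^2 - 208*m + 260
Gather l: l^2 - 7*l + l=l^2 - 6*l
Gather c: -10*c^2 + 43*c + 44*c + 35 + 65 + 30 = -10*c^2 + 87*c + 130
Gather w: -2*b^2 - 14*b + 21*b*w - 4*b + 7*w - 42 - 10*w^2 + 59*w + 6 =-2*b^2 - 18*b - 10*w^2 + w*(21*b + 66) - 36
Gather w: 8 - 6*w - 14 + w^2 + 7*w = w^2 + w - 6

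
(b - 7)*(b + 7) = b^2 - 49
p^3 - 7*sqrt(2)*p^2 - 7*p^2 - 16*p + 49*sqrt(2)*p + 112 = (p - 7)*(p - 8*sqrt(2))*(p + sqrt(2))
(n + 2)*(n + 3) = n^2 + 5*n + 6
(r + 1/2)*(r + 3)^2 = r^3 + 13*r^2/2 + 12*r + 9/2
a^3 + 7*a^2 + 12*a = a*(a + 3)*(a + 4)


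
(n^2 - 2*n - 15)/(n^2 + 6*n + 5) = (n^2 - 2*n - 15)/(n^2 + 6*n + 5)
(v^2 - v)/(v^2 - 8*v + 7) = v/(v - 7)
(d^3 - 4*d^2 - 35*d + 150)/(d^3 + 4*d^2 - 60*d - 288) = (d^2 - 10*d + 25)/(d^2 - 2*d - 48)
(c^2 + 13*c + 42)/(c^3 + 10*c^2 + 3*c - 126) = 1/(c - 3)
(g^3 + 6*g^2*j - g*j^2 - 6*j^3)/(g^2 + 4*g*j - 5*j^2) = (g^2 + 7*g*j + 6*j^2)/(g + 5*j)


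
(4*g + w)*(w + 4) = 4*g*w + 16*g + w^2 + 4*w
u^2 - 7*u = u*(u - 7)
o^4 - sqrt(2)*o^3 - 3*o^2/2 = o^2*(o - 3*sqrt(2)/2)*(o + sqrt(2)/2)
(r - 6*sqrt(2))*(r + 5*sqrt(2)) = r^2 - sqrt(2)*r - 60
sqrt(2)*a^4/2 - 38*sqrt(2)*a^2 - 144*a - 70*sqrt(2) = (a - 7*sqrt(2))*(a + sqrt(2))*(a + 5*sqrt(2))*(sqrt(2)*a/2 + 1)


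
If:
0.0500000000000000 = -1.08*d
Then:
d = -0.05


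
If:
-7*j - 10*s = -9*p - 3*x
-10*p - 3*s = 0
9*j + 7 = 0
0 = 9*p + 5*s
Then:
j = -7/9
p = 0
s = 0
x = -49/27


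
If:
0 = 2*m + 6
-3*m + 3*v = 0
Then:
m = -3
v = -3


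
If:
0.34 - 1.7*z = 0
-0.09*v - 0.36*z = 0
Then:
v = -0.80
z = 0.20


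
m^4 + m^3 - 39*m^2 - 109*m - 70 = (m - 7)*(m + 1)*(m + 2)*(m + 5)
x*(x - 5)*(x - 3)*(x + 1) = x^4 - 7*x^3 + 7*x^2 + 15*x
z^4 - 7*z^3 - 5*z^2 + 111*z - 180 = (z - 5)*(z - 3)^2*(z + 4)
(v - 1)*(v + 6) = v^2 + 5*v - 6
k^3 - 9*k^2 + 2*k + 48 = (k - 8)*(k - 3)*(k + 2)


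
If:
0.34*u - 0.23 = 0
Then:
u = 0.68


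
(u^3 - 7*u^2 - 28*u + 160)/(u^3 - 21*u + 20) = (u - 8)/(u - 1)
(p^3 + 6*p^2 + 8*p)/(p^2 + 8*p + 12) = p*(p + 4)/(p + 6)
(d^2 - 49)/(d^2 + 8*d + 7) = (d - 7)/(d + 1)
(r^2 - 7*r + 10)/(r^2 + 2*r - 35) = (r - 2)/(r + 7)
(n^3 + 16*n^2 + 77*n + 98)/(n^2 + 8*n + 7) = (n^2 + 9*n + 14)/(n + 1)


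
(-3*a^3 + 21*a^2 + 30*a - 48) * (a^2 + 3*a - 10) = -3*a^5 + 12*a^4 + 123*a^3 - 168*a^2 - 444*a + 480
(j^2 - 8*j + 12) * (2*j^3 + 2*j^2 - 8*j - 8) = 2*j^5 - 14*j^4 + 80*j^2 - 32*j - 96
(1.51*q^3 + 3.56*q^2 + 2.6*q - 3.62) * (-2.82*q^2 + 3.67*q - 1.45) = -4.2582*q^5 - 4.4975*q^4 + 3.5437*q^3 + 14.5884*q^2 - 17.0554*q + 5.249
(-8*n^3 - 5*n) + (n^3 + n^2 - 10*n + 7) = -7*n^3 + n^2 - 15*n + 7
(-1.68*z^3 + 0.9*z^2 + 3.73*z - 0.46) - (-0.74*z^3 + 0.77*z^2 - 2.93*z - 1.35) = -0.94*z^3 + 0.13*z^2 + 6.66*z + 0.89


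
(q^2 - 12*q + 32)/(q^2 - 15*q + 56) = (q - 4)/(q - 7)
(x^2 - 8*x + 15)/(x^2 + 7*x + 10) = (x^2 - 8*x + 15)/(x^2 + 7*x + 10)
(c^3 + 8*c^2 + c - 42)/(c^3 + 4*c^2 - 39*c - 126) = (c - 2)/(c - 6)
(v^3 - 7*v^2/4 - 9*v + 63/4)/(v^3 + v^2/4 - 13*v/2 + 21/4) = (v - 3)/(v - 1)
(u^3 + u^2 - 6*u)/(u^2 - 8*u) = (u^2 + u - 6)/(u - 8)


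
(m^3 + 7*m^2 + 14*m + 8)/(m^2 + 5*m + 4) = m + 2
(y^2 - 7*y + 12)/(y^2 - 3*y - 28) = (-y^2 + 7*y - 12)/(-y^2 + 3*y + 28)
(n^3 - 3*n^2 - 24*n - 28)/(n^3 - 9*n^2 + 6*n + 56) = (n + 2)/(n - 4)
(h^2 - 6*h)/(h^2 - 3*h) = (h - 6)/(h - 3)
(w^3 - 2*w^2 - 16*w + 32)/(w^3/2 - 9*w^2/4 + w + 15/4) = 4*(w^3 - 2*w^2 - 16*w + 32)/(2*w^3 - 9*w^2 + 4*w + 15)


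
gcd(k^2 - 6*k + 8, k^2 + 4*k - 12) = k - 2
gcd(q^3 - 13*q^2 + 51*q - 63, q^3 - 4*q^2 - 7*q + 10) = 1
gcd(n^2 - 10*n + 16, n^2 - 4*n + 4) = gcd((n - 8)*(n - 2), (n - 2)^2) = n - 2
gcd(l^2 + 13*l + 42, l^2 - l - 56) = l + 7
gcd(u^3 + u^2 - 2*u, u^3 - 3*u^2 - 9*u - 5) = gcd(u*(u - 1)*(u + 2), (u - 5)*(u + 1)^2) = 1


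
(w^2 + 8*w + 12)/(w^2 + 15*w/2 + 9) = 2*(w + 2)/(2*w + 3)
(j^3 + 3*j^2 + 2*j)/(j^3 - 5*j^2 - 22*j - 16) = j/(j - 8)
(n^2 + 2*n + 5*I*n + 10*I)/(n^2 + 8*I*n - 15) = (n + 2)/(n + 3*I)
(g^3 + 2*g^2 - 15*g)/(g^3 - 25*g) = (g - 3)/(g - 5)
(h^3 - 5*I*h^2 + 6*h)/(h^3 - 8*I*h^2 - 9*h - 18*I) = h/(h - 3*I)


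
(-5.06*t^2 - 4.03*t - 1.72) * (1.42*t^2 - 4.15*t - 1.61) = -7.1852*t^4 + 15.2764*t^3 + 22.4287*t^2 + 13.6263*t + 2.7692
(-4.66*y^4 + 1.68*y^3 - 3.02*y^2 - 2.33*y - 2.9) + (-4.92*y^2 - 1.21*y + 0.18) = -4.66*y^4 + 1.68*y^3 - 7.94*y^2 - 3.54*y - 2.72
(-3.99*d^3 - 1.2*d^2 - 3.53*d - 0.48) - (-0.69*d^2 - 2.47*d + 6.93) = -3.99*d^3 - 0.51*d^2 - 1.06*d - 7.41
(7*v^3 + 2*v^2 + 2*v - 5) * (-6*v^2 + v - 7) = -42*v^5 - 5*v^4 - 59*v^3 + 18*v^2 - 19*v + 35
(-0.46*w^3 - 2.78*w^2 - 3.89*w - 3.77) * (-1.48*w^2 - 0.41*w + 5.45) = 0.6808*w^5 + 4.303*w^4 + 4.39*w^3 - 7.9765*w^2 - 19.6548*w - 20.5465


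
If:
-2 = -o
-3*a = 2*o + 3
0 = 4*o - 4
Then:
No Solution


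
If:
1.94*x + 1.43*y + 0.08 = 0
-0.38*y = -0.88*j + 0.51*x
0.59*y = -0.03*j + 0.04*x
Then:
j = -0.02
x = -0.04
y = -0.00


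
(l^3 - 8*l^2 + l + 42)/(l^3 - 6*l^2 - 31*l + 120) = (l^2 - 5*l - 14)/(l^2 - 3*l - 40)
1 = 1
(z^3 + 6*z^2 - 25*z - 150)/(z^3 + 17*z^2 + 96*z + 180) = (z - 5)/(z + 6)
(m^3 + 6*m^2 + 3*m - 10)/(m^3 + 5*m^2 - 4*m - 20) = (m - 1)/(m - 2)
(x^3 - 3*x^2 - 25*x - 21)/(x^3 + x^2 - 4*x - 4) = (x^2 - 4*x - 21)/(x^2 - 4)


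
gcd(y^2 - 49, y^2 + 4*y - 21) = y + 7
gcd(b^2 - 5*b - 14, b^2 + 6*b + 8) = b + 2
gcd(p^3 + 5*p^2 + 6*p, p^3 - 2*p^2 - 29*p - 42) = p^2 + 5*p + 6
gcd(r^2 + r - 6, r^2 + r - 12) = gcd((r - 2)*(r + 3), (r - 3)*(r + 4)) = 1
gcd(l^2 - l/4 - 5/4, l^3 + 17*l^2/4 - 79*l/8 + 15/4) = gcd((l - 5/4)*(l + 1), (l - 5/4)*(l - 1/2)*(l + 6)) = l - 5/4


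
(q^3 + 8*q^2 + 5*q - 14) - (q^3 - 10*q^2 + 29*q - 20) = 18*q^2 - 24*q + 6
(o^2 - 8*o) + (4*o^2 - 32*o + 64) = 5*o^2 - 40*o + 64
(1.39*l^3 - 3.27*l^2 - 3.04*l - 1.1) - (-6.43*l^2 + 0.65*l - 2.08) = 1.39*l^3 + 3.16*l^2 - 3.69*l + 0.98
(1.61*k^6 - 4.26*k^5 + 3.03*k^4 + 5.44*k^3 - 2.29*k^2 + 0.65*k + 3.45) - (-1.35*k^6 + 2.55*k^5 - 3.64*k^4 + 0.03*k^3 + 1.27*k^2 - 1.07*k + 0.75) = 2.96*k^6 - 6.81*k^5 + 6.67*k^4 + 5.41*k^3 - 3.56*k^2 + 1.72*k + 2.7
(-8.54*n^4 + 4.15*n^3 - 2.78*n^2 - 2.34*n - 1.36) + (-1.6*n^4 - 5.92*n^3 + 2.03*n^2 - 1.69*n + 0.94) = -10.14*n^4 - 1.77*n^3 - 0.75*n^2 - 4.03*n - 0.42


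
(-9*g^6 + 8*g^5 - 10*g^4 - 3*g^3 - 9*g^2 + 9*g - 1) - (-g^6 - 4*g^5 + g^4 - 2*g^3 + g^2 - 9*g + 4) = -8*g^6 + 12*g^5 - 11*g^4 - g^3 - 10*g^2 + 18*g - 5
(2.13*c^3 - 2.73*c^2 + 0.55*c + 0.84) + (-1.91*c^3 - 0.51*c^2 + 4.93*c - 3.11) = 0.22*c^3 - 3.24*c^2 + 5.48*c - 2.27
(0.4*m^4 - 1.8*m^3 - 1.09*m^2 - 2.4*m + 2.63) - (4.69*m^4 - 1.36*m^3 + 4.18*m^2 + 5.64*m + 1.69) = -4.29*m^4 - 0.44*m^3 - 5.27*m^2 - 8.04*m + 0.94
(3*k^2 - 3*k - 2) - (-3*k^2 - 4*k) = 6*k^2 + k - 2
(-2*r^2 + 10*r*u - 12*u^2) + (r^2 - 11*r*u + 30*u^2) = -r^2 - r*u + 18*u^2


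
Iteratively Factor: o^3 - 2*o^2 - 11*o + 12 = (o + 3)*(o^2 - 5*o + 4) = (o - 1)*(o + 3)*(o - 4)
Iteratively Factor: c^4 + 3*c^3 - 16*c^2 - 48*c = (c)*(c^3 + 3*c^2 - 16*c - 48) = c*(c + 4)*(c^2 - c - 12) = c*(c + 3)*(c + 4)*(c - 4)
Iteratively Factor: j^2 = (j)*(j)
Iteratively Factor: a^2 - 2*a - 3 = (a - 3)*(a + 1)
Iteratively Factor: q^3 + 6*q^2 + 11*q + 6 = (q + 2)*(q^2 + 4*q + 3) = (q + 2)*(q + 3)*(q + 1)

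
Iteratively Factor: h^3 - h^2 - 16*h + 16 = (h + 4)*(h^2 - 5*h + 4) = (h - 1)*(h + 4)*(h - 4)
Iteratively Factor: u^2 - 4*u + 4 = (u - 2)*(u - 2)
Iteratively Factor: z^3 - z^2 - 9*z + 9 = (z - 1)*(z^2 - 9) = (z - 3)*(z - 1)*(z + 3)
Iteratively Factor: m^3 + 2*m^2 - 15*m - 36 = (m + 3)*(m^2 - m - 12) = (m - 4)*(m + 3)*(m + 3)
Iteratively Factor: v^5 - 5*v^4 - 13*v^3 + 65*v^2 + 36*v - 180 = (v + 2)*(v^4 - 7*v^3 + v^2 + 63*v - 90) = (v + 2)*(v + 3)*(v^3 - 10*v^2 + 31*v - 30) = (v - 5)*(v + 2)*(v + 3)*(v^2 - 5*v + 6) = (v - 5)*(v - 3)*(v + 2)*(v + 3)*(v - 2)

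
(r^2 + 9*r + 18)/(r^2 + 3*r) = (r + 6)/r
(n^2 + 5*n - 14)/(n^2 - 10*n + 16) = (n + 7)/(n - 8)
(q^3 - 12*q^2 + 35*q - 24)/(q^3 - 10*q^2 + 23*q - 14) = (q^2 - 11*q + 24)/(q^2 - 9*q + 14)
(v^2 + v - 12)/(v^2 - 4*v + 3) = (v + 4)/(v - 1)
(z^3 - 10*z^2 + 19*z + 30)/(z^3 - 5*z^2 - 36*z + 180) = (z + 1)/(z + 6)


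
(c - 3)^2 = c^2 - 6*c + 9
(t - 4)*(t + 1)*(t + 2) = t^3 - t^2 - 10*t - 8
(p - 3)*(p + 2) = p^2 - p - 6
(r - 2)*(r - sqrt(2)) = r^2 - 2*r - sqrt(2)*r + 2*sqrt(2)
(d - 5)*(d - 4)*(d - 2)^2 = d^4 - 13*d^3 + 60*d^2 - 116*d + 80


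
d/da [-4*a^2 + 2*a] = 2 - 8*a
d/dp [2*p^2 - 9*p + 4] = 4*p - 9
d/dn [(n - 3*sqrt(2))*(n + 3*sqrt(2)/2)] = 2*n - 3*sqrt(2)/2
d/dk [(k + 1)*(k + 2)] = 2*k + 3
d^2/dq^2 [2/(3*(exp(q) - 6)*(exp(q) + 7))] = 2*(4*exp(3*q) + 3*exp(2*q) + 169*exp(q) + 42)*exp(q)/(3*(exp(6*q) + 3*exp(5*q) - 123*exp(4*q) - 251*exp(3*q) + 5166*exp(2*q) + 5292*exp(q) - 74088))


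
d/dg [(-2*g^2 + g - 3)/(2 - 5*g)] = (10*g^2 - 8*g - 13)/(25*g^2 - 20*g + 4)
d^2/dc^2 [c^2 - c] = 2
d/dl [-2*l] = -2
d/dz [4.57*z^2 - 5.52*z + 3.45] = 9.14*z - 5.52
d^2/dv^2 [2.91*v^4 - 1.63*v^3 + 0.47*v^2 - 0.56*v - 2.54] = 34.92*v^2 - 9.78*v + 0.94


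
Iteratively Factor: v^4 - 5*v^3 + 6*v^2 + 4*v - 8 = (v - 2)*(v^3 - 3*v^2 + 4) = (v - 2)^2*(v^2 - v - 2) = (v - 2)^3*(v + 1)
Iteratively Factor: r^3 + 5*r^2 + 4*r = (r + 1)*(r^2 + 4*r) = r*(r + 1)*(r + 4)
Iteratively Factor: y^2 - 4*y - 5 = (y - 5)*(y + 1)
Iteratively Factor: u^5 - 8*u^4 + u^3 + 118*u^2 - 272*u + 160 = (u - 5)*(u^4 - 3*u^3 - 14*u^2 + 48*u - 32) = (u - 5)*(u - 4)*(u^3 + u^2 - 10*u + 8) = (u - 5)*(u - 4)*(u - 1)*(u^2 + 2*u - 8) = (u - 5)*(u - 4)*(u - 2)*(u - 1)*(u + 4)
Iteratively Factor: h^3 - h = (h - 1)*(h^2 + h) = (h - 1)*(h + 1)*(h)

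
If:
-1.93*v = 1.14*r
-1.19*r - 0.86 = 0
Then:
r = -0.72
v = 0.43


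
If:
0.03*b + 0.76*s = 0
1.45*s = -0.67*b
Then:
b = 0.00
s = 0.00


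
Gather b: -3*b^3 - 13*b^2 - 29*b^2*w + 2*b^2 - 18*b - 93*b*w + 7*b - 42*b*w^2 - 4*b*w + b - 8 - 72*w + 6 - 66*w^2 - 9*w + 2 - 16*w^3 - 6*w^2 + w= -3*b^3 + b^2*(-29*w - 11) + b*(-42*w^2 - 97*w - 10) - 16*w^3 - 72*w^2 - 80*w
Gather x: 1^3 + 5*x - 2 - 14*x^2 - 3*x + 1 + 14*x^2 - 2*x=0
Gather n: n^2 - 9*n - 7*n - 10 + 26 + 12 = n^2 - 16*n + 28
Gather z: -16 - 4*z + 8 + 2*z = -2*z - 8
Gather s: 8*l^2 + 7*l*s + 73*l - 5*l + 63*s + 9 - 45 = 8*l^2 + 68*l + s*(7*l + 63) - 36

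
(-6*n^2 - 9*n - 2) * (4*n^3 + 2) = -24*n^5 - 36*n^4 - 8*n^3 - 12*n^2 - 18*n - 4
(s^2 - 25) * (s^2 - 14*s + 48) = s^4 - 14*s^3 + 23*s^2 + 350*s - 1200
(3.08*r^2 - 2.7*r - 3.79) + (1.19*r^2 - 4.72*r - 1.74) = 4.27*r^2 - 7.42*r - 5.53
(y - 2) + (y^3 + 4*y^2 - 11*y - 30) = y^3 + 4*y^2 - 10*y - 32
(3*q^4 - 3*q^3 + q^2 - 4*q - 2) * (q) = 3*q^5 - 3*q^4 + q^3 - 4*q^2 - 2*q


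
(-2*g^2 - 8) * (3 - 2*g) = 4*g^3 - 6*g^2 + 16*g - 24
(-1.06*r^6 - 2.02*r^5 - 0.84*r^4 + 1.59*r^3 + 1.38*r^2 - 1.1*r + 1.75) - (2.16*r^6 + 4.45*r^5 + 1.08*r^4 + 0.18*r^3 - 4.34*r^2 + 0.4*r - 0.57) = -3.22*r^6 - 6.47*r^5 - 1.92*r^4 + 1.41*r^3 + 5.72*r^2 - 1.5*r + 2.32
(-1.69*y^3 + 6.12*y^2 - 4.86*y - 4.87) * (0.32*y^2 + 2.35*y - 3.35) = -0.5408*y^5 - 2.0131*y^4 + 18.4883*y^3 - 33.4814*y^2 + 4.8365*y + 16.3145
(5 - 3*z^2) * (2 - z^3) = 3*z^5 - 5*z^3 - 6*z^2 + 10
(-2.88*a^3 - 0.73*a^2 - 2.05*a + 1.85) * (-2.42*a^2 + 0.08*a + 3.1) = 6.9696*a^5 + 1.5362*a^4 - 4.0254*a^3 - 6.904*a^2 - 6.207*a + 5.735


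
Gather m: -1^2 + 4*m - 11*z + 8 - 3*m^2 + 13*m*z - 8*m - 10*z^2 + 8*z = -3*m^2 + m*(13*z - 4) - 10*z^2 - 3*z + 7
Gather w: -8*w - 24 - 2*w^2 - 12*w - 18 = -2*w^2 - 20*w - 42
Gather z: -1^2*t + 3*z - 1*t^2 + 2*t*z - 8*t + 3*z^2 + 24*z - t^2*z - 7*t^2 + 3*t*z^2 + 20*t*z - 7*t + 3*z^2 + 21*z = -8*t^2 - 16*t + z^2*(3*t + 6) + z*(-t^2 + 22*t + 48)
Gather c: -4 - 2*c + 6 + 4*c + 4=2*c + 6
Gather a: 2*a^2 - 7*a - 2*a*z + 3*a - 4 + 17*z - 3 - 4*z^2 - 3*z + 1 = 2*a^2 + a*(-2*z - 4) - 4*z^2 + 14*z - 6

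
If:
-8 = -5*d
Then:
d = 8/5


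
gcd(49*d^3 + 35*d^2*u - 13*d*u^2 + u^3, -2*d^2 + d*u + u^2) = 1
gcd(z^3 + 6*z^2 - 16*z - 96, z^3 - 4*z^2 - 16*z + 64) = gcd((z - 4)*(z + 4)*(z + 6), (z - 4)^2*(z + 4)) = z^2 - 16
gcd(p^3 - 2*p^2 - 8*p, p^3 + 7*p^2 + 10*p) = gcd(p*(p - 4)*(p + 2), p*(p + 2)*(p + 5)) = p^2 + 2*p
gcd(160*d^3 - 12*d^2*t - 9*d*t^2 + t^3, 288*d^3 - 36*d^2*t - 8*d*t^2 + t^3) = -8*d + t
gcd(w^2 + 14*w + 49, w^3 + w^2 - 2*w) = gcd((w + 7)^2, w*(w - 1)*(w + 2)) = 1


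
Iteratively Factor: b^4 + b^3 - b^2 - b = (b + 1)*(b^3 - b) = (b + 1)^2*(b^2 - b) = (b - 1)*(b + 1)^2*(b)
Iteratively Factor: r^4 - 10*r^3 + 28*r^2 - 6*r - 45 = (r + 1)*(r^3 - 11*r^2 + 39*r - 45) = (r - 3)*(r + 1)*(r^2 - 8*r + 15) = (r - 5)*(r - 3)*(r + 1)*(r - 3)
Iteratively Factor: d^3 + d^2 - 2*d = (d)*(d^2 + d - 2) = d*(d + 2)*(d - 1)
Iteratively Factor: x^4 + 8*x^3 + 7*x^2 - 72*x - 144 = (x - 3)*(x^3 + 11*x^2 + 40*x + 48) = (x - 3)*(x + 4)*(x^2 + 7*x + 12) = (x - 3)*(x + 3)*(x + 4)*(x + 4)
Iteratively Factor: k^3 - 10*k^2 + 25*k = (k)*(k^2 - 10*k + 25) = k*(k - 5)*(k - 5)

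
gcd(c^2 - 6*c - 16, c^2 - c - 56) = c - 8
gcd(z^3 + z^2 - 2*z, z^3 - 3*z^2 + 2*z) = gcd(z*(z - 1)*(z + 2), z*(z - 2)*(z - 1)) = z^2 - z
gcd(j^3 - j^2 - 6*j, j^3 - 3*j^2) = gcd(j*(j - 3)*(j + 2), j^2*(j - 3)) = j^2 - 3*j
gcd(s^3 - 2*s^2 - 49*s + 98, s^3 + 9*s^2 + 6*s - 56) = s^2 + 5*s - 14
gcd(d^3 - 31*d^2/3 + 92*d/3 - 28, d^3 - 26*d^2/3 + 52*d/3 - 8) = d^2 - 8*d + 12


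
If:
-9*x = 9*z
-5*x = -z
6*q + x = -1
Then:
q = -1/6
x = 0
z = 0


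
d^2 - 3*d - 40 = (d - 8)*(d + 5)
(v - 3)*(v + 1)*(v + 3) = v^3 + v^2 - 9*v - 9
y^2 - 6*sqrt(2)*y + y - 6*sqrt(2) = (y + 1)*(y - 6*sqrt(2))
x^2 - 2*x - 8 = (x - 4)*(x + 2)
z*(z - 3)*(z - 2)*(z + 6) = z^4 + z^3 - 24*z^2 + 36*z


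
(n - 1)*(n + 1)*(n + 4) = n^3 + 4*n^2 - n - 4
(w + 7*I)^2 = w^2 + 14*I*w - 49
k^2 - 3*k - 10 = (k - 5)*(k + 2)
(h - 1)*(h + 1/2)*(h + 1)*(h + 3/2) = h^4 + 2*h^3 - h^2/4 - 2*h - 3/4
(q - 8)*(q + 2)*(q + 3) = q^3 - 3*q^2 - 34*q - 48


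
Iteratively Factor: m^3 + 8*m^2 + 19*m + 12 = (m + 1)*(m^2 + 7*m + 12) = (m + 1)*(m + 3)*(m + 4)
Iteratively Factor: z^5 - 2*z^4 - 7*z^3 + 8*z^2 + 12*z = (z - 3)*(z^4 + z^3 - 4*z^2 - 4*z) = (z - 3)*(z + 1)*(z^3 - 4*z) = (z - 3)*(z + 1)*(z + 2)*(z^2 - 2*z) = z*(z - 3)*(z + 1)*(z + 2)*(z - 2)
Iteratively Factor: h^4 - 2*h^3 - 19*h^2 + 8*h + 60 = (h + 2)*(h^3 - 4*h^2 - 11*h + 30) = (h - 5)*(h + 2)*(h^2 + h - 6) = (h - 5)*(h - 2)*(h + 2)*(h + 3)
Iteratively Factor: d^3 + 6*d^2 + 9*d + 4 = (d + 1)*(d^2 + 5*d + 4) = (d + 1)^2*(d + 4)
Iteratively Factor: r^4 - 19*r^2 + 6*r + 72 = (r - 3)*(r^3 + 3*r^2 - 10*r - 24) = (r - 3)^2*(r^2 + 6*r + 8) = (r - 3)^2*(r + 2)*(r + 4)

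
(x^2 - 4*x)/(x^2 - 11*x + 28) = x/(x - 7)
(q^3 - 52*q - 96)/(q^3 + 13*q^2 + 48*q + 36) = (q^2 - 6*q - 16)/(q^2 + 7*q + 6)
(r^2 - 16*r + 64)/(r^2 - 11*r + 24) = (r - 8)/(r - 3)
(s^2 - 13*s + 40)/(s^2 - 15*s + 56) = (s - 5)/(s - 7)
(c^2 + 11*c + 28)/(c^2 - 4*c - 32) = (c + 7)/(c - 8)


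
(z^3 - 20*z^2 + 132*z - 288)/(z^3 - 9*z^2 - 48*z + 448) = (z^2 - 12*z + 36)/(z^2 - z - 56)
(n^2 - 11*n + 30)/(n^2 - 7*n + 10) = (n - 6)/(n - 2)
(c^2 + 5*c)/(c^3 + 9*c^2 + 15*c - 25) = c/(c^2 + 4*c - 5)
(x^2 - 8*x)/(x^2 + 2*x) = (x - 8)/(x + 2)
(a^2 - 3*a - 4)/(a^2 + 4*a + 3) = (a - 4)/(a + 3)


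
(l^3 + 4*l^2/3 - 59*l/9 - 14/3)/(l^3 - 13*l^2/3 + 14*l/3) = (l^2 + 11*l/3 + 2)/(l*(l - 2))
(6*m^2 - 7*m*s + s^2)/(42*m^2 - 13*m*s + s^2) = (-m + s)/(-7*m + s)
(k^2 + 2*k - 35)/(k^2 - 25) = (k + 7)/(k + 5)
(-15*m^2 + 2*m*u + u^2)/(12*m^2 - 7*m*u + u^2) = (5*m + u)/(-4*m + u)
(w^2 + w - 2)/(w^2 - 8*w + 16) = (w^2 + w - 2)/(w^2 - 8*w + 16)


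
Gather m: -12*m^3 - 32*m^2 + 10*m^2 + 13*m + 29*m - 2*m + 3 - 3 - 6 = -12*m^3 - 22*m^2 + 40*m - 6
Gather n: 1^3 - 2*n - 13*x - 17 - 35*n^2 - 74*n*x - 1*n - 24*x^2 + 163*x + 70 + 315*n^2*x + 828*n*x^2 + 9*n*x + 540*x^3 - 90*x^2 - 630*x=n^2*(315*x - 35) + n*(828*x^2 - 65*x - 3) + 540*x^3 - 114*x^2 - 480*x + 54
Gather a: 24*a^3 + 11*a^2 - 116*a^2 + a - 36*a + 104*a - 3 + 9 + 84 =24*a^3 - 105*a^2 + 69*a + 90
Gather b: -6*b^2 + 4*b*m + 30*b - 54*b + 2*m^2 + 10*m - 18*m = -6*b^2 + b*(4*m - 24) + 2*m^2 - 8*m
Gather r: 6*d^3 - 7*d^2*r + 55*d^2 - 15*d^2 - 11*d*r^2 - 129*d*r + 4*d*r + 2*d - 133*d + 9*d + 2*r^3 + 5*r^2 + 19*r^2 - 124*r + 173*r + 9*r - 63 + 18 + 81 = 6*d^3 + 40*d^2 - 122*d + 2*r^3 + r^2*(24 - 11*d) + r*(-7*d^2 - 125*d + 58) + 36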